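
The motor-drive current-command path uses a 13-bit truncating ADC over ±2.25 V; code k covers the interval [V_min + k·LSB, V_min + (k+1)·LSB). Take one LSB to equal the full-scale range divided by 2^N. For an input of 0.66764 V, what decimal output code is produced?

Span: 2.25 V − (-2.25 V) = 4.5 V. LSB = 4.5 V / 2^13 ≈ 0.5493 mV.
(V_in − V_min) × 2^13/range = (0.66764 − (-2.25)) × 8192/4.5 = 5311.402.
Floor → code = 5311.

5311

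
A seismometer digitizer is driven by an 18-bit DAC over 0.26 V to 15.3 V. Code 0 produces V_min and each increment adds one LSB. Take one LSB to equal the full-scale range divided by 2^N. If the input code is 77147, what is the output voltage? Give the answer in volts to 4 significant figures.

4.686 V

Range = 15.3 − (0.26) = 15.04 V. LSB = 15.04 V / 2^18.
Output = V_min + (77147/262144) × range = 0.26 + 0.294292 × 15.04 V
      = 0.26 V + 4.42616 V = 4.68616 V.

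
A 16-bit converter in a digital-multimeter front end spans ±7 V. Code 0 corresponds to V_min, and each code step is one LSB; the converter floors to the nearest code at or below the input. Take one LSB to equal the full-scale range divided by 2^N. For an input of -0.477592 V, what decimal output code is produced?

30532

Span: 7 V − (-7 V) = 14 V. LSB = 14 V / 2^16 ≈ 213.6 µV.
code = ⌊(V_in − V_min)/LSB⌋ = ⌊(V_in − V_min) × 2^16 / range⌋
     = ⌊(-0.477592 − (-7)) × 65536 / 14⌋ = ⌊6.522408 × 65536/14⌋
     = ⌊30532.324⌋ = 30532.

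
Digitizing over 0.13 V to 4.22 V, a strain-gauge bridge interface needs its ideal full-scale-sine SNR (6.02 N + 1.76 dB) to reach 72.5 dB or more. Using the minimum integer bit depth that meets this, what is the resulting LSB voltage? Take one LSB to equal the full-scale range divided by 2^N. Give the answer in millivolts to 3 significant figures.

Range = 4.22 − (0.13) = 4.09 V.
Solving 6.02 N ≥ 72.5 − 1.76: N ≥ 11.751. Round up → N = 12.
LSB = 4.09 V ÷ 2^12 = 4.09/4096 V = 0.999 mV.

0.999 mV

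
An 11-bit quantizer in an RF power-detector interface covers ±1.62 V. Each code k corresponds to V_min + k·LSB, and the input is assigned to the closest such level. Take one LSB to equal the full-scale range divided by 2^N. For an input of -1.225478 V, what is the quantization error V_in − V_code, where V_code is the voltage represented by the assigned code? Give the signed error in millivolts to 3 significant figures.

+0.596 mV

The full-scale span is 1.62 − (-1.62) = 3.24 V. LSB = 3.24 V / 2^11 ≈ 1.582 mV.
(V_in − V_min)/LSB = (-1.225478 − (-1.62)) × 2048/3.24 = 249.3769 → nearest code k = 249.
V_code = -1.62 + (249/2048) × 3.24 = -1.226074219 V.
V_in − V_code = -1.225478 − (-1.226074219) = +0.596 mV.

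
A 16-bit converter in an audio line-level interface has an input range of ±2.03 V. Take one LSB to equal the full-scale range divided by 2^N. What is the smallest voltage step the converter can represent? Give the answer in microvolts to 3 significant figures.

62.0 µV

Span: 2.03 V − (-2.03 V) = 4.06 V.
Number of codes = 2^16 = 65536.
Step size = 4.06/65536 V = 62.0 µV.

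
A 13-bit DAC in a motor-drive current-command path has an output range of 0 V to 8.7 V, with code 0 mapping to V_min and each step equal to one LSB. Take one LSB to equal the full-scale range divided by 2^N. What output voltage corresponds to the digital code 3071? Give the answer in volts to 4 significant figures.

Range is 8.7 V. LSB = 8.7 V / 2^13.
V_out = V_min + code × LSB = 0 V + 3071 × 8.7 V / 8192
      = 0 + 3.26144 = 3.26144 V.

3.261 V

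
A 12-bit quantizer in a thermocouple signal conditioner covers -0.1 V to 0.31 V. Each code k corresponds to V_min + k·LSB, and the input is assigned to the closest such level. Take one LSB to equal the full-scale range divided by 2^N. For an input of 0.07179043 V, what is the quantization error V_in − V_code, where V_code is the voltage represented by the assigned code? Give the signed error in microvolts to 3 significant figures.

Full-scale range = 0.31 V − (-0.1 V) = 0.41 V. LSB = 0.41 V / 2^12 ≈ 100.1 µV.
(0.07179043 − (-0.1)) / LSB = 0.17179043 × 4096/0.41 = 1716.2283. Nearest integer: k = 1716.
Reconstructed level: -0.1 + 1716 × 0.41/4096 V = 0.07176757813 V.
V_in − V_code = 0.07179043 − (0.07176757813) = +22.9 µV.

+22.9 µV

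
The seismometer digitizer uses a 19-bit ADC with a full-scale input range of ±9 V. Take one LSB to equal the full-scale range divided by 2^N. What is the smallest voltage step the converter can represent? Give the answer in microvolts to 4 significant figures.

Range = 9 − (-9) = 18 V.
Number of codes = 2^19 = 524288.
Step size = 18/524288 V = 34.33 µV.

34.33 µV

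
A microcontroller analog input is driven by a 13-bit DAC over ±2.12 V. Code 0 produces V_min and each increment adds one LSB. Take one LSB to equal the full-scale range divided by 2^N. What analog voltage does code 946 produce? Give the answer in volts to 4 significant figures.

-1.630 V

Full-scale range = 2.12 V − (-2.12 V) = 4.24 V. LSB = 4.24 V / 2^13.
Output = V_min + (946/8192) × range = -2.12 + 0.115479 × 4.24 V
      = -2.12 + 0.489629 = -1.63037 V.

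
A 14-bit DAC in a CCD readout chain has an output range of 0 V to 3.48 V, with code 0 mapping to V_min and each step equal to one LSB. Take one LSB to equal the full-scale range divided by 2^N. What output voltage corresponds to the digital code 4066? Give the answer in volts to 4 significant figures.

0.8636 V

Range is 3.48 V. LSB = 3.48 V / 2^14.
Output = V_min + (4066/16384) × range = 0 + 0.248169 × 3.48 V
      = 0 V + 0.863628 V = 0.863628 V.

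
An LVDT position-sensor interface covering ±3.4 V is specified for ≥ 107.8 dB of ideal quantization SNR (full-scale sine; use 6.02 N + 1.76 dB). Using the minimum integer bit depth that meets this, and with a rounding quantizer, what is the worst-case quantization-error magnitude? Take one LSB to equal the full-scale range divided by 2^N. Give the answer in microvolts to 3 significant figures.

13.0 µV

Range = 3.4 − (-3.4) = 6.8 V.
Required N = ⌈(107.8 − 1.76)/6.02⌉ = ⌈17.615⌉ = 18.
Step size = 6.8/262144 V = 25.940 µV.
|e|_max = LSB/2 = 13.0 µV.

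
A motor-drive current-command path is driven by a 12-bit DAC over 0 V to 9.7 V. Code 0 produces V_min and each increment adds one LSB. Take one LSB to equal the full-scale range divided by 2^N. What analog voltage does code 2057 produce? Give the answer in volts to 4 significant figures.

Range is 9.7 V. LSB = 9.7 V / 2^12.
V_out = V_min + code × LSB = 0 V + 2057 × 9.7 V / 4096
      = 0 V + 4.87131 V = 4.87131 V.

4.871 V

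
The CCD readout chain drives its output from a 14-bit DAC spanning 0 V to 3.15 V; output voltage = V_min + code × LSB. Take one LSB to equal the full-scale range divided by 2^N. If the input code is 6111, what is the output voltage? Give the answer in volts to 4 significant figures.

Span = 3.15 V. LSB = 3.15 V / 2^14.
V_out = 0 + 6111 × (3.15/16384) V
      = 0 V + 1.17491 V = 1.17491 V.

1.175 V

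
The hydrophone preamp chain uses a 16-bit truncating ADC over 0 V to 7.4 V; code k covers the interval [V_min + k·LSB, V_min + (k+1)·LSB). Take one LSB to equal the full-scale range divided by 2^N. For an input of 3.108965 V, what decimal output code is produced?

27533

Full-scale range = 7.4 V. LSB = 7.4 V / 2^16 ≈ 112.9 µV.
V_in − V_min = 3.108965 − (0) = 3.108965 V.
Divide by LSB: 3.108965 × 65536/7.4 = 27533.6662.
Truncating gives code 27533.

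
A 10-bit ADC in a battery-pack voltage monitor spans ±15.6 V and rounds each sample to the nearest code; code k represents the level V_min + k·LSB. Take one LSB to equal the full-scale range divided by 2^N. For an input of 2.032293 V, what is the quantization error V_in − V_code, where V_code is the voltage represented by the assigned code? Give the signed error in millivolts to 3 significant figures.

−9.11 mV

Full-scale range = 15.6 V − (-15.6 V) = 31.2 V. LSB = 31.2 V / 2^10 ≈ 30.47 mV.
(V_in − V_min)/LSB = (2.032293 − (-15.6)) × 1024/31.2 = 578.7009 → nearest code k = 579.
V_code = -15.6 + (579/1024) × 31.2 = 2.041406250 V.
e = 2.032293 − (2.041406250) = −9.11 mV.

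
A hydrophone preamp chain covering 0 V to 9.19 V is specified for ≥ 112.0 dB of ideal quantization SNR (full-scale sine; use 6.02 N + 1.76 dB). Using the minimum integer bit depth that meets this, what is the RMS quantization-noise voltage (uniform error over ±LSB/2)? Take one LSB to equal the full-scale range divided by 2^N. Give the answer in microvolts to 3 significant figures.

5.06 µV

Range is 9.19 V.
Required N = ⌈(112.0 − 1.76)/6.02⌉ = ⌈18.312⌉ = 19.
Step size = 9.19/524288 V = 17.529 µV.
RMS noise = LSB/√12 = 5.06 µV.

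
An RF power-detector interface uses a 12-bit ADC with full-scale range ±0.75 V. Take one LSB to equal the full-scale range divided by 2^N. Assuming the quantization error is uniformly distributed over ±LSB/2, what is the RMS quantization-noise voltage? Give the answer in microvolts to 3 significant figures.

106 µV

The full-scale span is 0.75 − (-0.75) = 1.5 V.
Step size = 1.5/4096 V = 366.21 µV.
V_rms = LSB/√12 = 366.21 µV / √12 = 106 µV.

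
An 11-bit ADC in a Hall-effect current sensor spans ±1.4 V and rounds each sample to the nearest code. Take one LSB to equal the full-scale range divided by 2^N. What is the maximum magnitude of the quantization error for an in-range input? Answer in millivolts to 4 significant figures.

The full-scale span is 1.4 − (-1.4) = 2.8 V.
LSB = 2.8 V ÷ 2^11 = 2.8/2048 V = 1.36719 mV.
A rounding quantizer has |error| ≤ LSB/2 = 0.6836 mV.

0.6836 mV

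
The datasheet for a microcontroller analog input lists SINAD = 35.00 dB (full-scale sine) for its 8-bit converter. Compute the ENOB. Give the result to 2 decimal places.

Inverting SNR = 6.02 N + 1.76: N_eff = (35.00 − 1.76)/6.02 = 5.5216.

5.52 bits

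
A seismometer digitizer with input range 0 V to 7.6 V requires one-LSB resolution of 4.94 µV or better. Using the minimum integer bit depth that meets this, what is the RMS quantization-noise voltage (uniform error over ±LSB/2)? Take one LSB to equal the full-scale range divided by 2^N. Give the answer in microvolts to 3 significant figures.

Span = 7.6 V.
Need 2^N ≥ 7.6 V / 4.94 µV = 1.538e6 → N_min = 21.
Step size = 7.6/2097152 V = 3.6240 µV.
V_rms = LSB/√12 = 1.05 µV.

1.05 µV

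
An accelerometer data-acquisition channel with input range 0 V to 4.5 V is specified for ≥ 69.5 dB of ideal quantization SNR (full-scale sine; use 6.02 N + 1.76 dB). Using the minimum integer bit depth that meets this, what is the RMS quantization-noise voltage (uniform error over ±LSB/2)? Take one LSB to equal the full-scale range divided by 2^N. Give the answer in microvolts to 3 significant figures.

Full-scale range = 4.5 V.
Required N = ⌈(69.5 − 1.76)/6.02⌉ = ⌈11.252⌉ = 12.
LSB = 4.5 V ÷ 2^12 = 4.5/4096 V = 1.0986 mV.
V_rms = LSB/√12 = 317 µV.

317 µV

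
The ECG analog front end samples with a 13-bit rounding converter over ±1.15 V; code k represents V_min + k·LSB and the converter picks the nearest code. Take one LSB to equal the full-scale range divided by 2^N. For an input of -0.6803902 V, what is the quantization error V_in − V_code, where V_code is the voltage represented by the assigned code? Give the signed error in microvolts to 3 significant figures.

Range = 1.15 − (-1.15) = 2.3 V. LSB = 2.3 V / 2^13 ≈ 280.8 µV.
(V_in − V_min)/LSB = (-0.6803902 − (-1.15)) × 8192/2.3 = 1672.6276 → nearest code k = 1673.
V_code = -1.15 + (1673/8192) × 2.3 = -0.6802856445 V.
V_in − V_code = -0.6803902 − (-0.6802856445) = −105 µV.

−105 µV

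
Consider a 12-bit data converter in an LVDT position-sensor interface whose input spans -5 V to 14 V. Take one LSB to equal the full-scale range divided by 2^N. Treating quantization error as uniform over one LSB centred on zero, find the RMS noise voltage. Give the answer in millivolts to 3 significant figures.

1.34 mV

Span: 14 V − (-5 V) = 19 V.
One LSB is 19 V / 4096 = 4.6387 mV.
σ_q = LSB/√12 = 4.6387 mV/3.4641 = 1.34 mV.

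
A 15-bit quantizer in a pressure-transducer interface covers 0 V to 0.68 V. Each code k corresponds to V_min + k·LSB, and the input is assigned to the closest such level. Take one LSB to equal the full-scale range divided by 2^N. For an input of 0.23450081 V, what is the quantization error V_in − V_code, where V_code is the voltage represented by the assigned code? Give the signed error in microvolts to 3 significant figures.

+3.74 µV

Span = 0.68 V. LSB = 0.68 V / 2^15 ≈ 20.75 µV.
(0.23450081 − (0)) / LSB = 0.23450081 × 32768/0.68 = 11300.1802. Nearest integer: k = 11300.
V_code = 0 + (11300/32768) × 0.68 = 0.23449707031 V.
e = 0.23450081 − (0.23449707031) = +3.74 µV.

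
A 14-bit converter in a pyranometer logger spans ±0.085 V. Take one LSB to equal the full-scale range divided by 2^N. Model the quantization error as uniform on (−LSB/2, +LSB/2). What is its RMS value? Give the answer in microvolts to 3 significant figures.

3.00 µV

The full-scale span is 0.085 − (-0.085) = 0.17 V.
LSB = 0.17 V ÷ 2^14 = 0.17/16384 V = 10.376 µV.
V_rms = LSB/√12 = 10.376 µV / √12 = 3.00 µV.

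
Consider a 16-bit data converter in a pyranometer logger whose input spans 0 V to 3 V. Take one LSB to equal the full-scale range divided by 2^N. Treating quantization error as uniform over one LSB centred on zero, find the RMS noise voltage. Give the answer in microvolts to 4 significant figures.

Span = 3 V.
LSB = 3 V / 2^16 = 45.7764 µV.
V_rms = LSB/√12 = 45.7764 µV / √12 = 13.21 µV.

13.21 µV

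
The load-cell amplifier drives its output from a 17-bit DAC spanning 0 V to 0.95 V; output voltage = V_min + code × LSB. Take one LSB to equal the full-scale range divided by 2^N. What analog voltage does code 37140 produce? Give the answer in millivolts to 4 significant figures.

269.2 mV

Span = 0.95 V. LSB = 0.95 V / 2^17.
V_out = V_min + code × LSB = 0 V + 37140 × 0.95 V / 131072
      = 0 + 0.269188 = 0.269188 V.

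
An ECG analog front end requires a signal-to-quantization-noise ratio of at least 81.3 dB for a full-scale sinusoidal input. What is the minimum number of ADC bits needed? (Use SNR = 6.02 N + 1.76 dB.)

14 bits

Solving 6.02 N ≥ 81.3 − 1.76: N ≥ 13.213. Round up → N = 14.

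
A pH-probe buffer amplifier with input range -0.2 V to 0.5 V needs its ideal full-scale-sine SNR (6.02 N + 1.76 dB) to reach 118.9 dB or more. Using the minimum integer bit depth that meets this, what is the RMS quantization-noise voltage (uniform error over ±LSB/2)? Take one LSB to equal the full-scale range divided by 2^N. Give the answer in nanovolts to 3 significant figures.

193 nV

Range = 0.5 − (-0.2) = 0.7 V.
Required N = ⌈(118.9 − 1.76)/6.02⌉ = ⌈19.458⌉ = 20.
One LSB is 0.7 V / 1048576 = 0.66757 µV.
RMS noise = LSB/√12 = 193 nV.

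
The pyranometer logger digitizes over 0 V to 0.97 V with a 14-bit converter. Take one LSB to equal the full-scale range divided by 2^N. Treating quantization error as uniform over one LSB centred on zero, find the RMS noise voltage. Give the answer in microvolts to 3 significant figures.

Range is 0.97 V.
One LSB is 0.97 V / 16384 = 59.204 µV.
RMS of a uniform error over width LSB is LSB/√12 = 17.1 µV.

17.1 µV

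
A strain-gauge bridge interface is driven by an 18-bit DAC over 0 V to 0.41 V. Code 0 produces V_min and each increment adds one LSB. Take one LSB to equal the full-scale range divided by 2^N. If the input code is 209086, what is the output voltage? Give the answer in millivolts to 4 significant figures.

327.0 mV

Span = 0.41 V. LSB = 0.41 V / 2^18.
V_out = V_min + code × LSB = 0 V + 209086 × 0.41 V / 262144
      = 0 V + 0.327016 V = 0.327016 V.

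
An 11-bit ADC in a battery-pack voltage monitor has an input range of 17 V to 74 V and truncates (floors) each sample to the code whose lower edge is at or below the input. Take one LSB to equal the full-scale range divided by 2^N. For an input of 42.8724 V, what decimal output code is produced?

929

Span: 74 V − (17 V) = 57 V. LSB = 57 V / 2^11 ≈ 27.83 mV.
V_in − V_min = 42.8724 − (17) = 25.8724 V.
Divide by LSB: 25.8724 × 2048/57 = 929.5908.
Truncating gives code 929.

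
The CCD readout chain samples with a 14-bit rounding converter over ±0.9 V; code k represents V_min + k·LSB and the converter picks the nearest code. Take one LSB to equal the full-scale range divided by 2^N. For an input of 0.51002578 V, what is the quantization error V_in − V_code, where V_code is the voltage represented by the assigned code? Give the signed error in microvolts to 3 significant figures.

+40.4 µV

The full-scale span is 0.9 − (-0.9) = 1.8 V. LSB = 1.8 V / 2^14 ≈ 109.9 µV.
(0.51002578 − (-0.9)) / LSB = 1.41002578 × 16384/1.8 = 12834.3680. Nearest integer: k = 12834.
V_code = V_min + k × range/2^14 = -0.9 + 12834 × 1.8/16384 = 0.50998535156 V.
V_in − V_code = 0.51002578 − (0.50998535156) = +40.4 µV.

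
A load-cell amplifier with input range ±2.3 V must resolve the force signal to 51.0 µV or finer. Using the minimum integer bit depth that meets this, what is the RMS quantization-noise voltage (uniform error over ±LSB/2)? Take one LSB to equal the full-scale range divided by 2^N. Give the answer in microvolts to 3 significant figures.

10.1 µV

Range = 2.3 − (-2.3) = 4.6 V.
Levels needed ≥ 4.6/51.0 µV = 90200. 2^17 = 131072 suffices, so N_min = 17.
Step size = 4.6/131072 V = 35.095 µV.
V_rms = LSB/√12 = 10.1 µV.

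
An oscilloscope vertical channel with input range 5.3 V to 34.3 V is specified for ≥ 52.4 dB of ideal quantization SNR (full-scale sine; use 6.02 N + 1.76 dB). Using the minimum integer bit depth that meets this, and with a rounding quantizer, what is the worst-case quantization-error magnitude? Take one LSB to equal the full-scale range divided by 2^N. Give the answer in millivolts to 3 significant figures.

Full-scale range = 34.3 V − (5.3 V) = 29 V.
6.02 N + 1.76 ≥ 52.4 gives N ≥ 8.412, so the minimum integer is 9.
One LSB is 29 V / 512 = 56.641 mV.
Max error for round-to-nearest is LSB/2 = 28.3 mV.

28.3 mV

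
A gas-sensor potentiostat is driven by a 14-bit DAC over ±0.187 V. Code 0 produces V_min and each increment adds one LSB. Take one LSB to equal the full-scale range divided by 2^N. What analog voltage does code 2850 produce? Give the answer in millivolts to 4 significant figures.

The full-scale span is 0.187 − (-0.187) = 0.374 V. LSB = 0.374 V / 2^14.
V_out = V_min + code × LSB = -0.187 V + 2850 × 0.374 V / 16384
      = -0.187 V + 0.0650574 V = -0.121943 V.

-121.9 mV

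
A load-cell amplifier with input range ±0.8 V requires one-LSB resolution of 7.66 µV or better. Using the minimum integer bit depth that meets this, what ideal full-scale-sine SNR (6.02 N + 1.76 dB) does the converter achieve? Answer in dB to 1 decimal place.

110.1 dB

Range = 0.8 − (-0.8) = 1.6 V.
Need 2^N ≥ 1.6 V / 7.66 µV = 208900 → N_min = 18.
Ideal SNR at N = 18: 6.02·18 + 1.76 = 110.1 dB.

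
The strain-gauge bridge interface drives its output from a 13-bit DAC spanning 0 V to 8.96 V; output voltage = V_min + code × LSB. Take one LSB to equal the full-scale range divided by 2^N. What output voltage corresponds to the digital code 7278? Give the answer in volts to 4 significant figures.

Full-scale range = 8.96 V. LSB = 8.96 V / 2^13.
Output = V_min + (7278/8192) × range = 0 + 0.888428 × 8.96 V
      = 0 V + 7.96031 V = 7.96031 V.

7.960 V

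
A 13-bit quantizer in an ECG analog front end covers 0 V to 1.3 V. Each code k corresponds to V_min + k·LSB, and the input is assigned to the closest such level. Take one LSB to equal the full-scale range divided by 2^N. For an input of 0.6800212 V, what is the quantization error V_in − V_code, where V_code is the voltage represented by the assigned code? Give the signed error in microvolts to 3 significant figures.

Full-scale range = 1.3 V. LSB = 1.3 V / 2^13 ≈ 158.7 µV.
Position in LSBs: (0.6800212 − (0)) × 8192/1.3 = 4285.1797; rounding gives k = 4285.
Reconstructed level: 0 + 4285 × 1.3/8192 V = 0.6799926758 V.
V_in − V_code = 0.6800212 − (0.6799926758) = +28.5 µV.

+28.5 µV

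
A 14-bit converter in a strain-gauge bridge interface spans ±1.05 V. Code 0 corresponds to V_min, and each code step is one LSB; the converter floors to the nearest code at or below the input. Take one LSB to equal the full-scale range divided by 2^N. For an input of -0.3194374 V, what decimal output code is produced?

5699

Full-scale range = 1.05 V − (-1.05 V) = 2.1 V. LSB = 2.1 V / 2^14 ≈ 128.2 µV.
(V_in − V_min) × 2^14/range = (-0.3194374 − (-1.05)) × 16384/2.1 = 5699.780.
Floor → code = 5699.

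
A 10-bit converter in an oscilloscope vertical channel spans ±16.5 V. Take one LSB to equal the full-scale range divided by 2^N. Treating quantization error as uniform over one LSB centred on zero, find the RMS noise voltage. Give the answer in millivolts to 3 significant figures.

The full-scale span is 16.5 − (-16.5) = 33 V.
LSB = 33 V / 2^10 = 32.227 mV.
RMS of a uniform error over width LSB is LSB/√12 = 9.30 mV.

9.30 mV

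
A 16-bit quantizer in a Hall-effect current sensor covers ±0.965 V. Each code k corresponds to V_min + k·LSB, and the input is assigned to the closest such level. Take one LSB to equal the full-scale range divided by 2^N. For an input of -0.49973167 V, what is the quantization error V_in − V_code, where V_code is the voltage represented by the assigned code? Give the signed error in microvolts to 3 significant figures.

Range = 0.965 − (-0.965) = 1.93 V. LSB = 1.93 V / 2^16 ≈ 29.45 µV.
(-0.49973167 − (-0.965)) / LSB = 0.46526833 × 65536/1.93 = 15798.8732. Nearest integer: k = 15799.
V_code = V_min + k × range/2^16 = -0.965 + 15799 × 1.93/65536 = -0.49972793579 V.
e = -0.49973167 − (-0.49972793579) = −3.73 µV.

−3.73 µV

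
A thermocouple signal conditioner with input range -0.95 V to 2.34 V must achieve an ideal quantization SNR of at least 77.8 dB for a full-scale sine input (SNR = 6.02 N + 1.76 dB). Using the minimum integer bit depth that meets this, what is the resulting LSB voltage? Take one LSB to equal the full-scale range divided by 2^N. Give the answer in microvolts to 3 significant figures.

402 µV

Full-scale range = 2.34 V − (-0.95 V) = 3.29 V.
6.02 N + 1.76 ≥ 77.8 gives N ≥ 12.631, so the minimum integer is 13.
One LSB is 3.29 V / 8192 = 402 µV.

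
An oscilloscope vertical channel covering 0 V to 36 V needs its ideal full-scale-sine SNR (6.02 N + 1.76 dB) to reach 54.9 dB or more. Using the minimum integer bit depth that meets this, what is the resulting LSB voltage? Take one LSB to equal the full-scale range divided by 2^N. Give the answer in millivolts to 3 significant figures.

70.3 mV

Full-scale range = 36 V.
Solving 6.02 N ≥ 54.9 − 1.76: N ≥ 8.827. Round up → N = 9.
LSB = 36 V ÷ 2^9 = 36/512 V = 70.3 mV.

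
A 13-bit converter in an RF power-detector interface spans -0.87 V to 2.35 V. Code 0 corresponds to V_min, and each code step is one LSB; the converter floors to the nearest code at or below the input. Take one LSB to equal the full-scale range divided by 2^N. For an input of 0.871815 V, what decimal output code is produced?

The full-scale span is 2.35 − (-0.87) = 3.22 V. LSB = 3.22 V / 2^13 ≈ 393.1 µV.
code = ⌊(V_in − V_min)/LSB⌋ = ⌊(V_in − V_min) × 2^13 / range⌋
     = ⌊(0.871815 − (-0.87)) × 8192 / 3.22⌋ = ⌊1.741815 × 8192/3.22⌋
     = ⌊4431.350⌋ = 4431.

4431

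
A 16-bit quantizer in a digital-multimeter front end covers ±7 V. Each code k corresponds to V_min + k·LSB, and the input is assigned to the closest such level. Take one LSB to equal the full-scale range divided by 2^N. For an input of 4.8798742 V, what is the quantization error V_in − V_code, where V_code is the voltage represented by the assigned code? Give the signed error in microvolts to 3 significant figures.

+82.9 µV

Full-scale range = 7 V − (-7 V) = 14 V. LSB = 14 V / 2^16 ≈ 213.6 µV.
(4.8798742 − (-7)) / LSB = 11.8798742 × 65536/14 = 55611.3883. Nearest integer: k = 55611.
V_code = V_min + k × range/2^16 = -7 + 55611 × 14/65536 = 4.8797912598 V.
V_in − V_code = 4.8798742 − (4.8797912598) = +82.9 µV.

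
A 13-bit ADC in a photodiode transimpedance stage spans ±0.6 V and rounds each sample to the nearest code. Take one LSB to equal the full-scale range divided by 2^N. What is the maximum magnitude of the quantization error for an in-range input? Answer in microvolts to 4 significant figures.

73.24 µV

Full-scale range = 0.6 V − (-0.6 V) = 1.2 V.
Step size = 1.2/8192 V = 146.484 µV.
|e|_max = LSB/2 = 73.24 µV.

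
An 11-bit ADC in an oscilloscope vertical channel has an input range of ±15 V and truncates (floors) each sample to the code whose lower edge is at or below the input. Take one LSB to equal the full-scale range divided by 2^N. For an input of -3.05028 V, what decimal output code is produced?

815

The full-scale span is 15 − (-15) = 30 V. LSB = 30 V / 2^11 ≈ 14.65 mV.
code = ⌊(V_in − V_min)/LSB⌋ = ⌊(V_in − V_min) × 2^11 / range⌋
     = ⌊(-3.05028 − (-15)) × 2048 / 30⌋ = ⌊11.94972 × 2048/30⌋
     = ⌊815.768⌋ = 815.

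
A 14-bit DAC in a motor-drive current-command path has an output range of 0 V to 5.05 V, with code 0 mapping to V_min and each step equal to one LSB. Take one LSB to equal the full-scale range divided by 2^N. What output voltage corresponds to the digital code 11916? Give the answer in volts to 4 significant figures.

Full-scale range = 5.05 V. LSB = 5.05 V / 2^14.
Output = V_min + (11916/16384) × range = 0 + 0.727295 × 5.05 V
      = 0 V + 3.67284 V = 3.67284 V.

3.673 V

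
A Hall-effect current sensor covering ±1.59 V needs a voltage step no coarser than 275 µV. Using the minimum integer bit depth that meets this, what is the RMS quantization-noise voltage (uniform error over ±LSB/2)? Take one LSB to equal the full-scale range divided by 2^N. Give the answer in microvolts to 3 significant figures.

Full-scale range = 1.59 V − (-1.59 V) = 3.18 V.
Required number of levels: 3.18/275 µV = 11564; smallest N with 2^N ≥ that is 14.
Step size = 3.18/16384 V = 194.09 µV.
V_rms = LSB/√12 = 56.0 µV.

56.0 µV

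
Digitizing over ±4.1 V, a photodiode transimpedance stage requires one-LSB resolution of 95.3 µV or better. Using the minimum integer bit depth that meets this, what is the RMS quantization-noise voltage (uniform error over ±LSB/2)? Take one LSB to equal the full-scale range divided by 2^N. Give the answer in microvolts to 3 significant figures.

Range = 4.1 − (-4.1) = 8.2 V.
Required number of levels: 8.2/95.3 µV = 86044; smallest N with 2^N ≥ that is 17.
One LSB is 8.2 V / 131072 = 62.561 µV.
σ_q = LSB/√12 = 62.561 µV/3.4641 = 18.1 µV.

18.1 µV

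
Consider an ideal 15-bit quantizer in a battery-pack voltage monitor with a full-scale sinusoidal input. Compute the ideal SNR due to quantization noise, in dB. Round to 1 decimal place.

SNR = 6.02·15 + 1.76 = 92.06 dB.

92.1 dB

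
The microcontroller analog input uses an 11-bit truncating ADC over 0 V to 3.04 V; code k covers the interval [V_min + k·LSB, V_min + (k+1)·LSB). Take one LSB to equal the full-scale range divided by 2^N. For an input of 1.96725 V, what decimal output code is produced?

1325

V_FS = 3.04 V. LSB = 3.04 V / 2^11 ≈ 1.484 mV.
code = ⌊(V_in − V_min)/LSB⌋ = ⌊(V_in − V_min) × 2^11 / range⌋
     = ⌊(1.96725 − (0)) × 2048 / 3.04⌋ = ⌊1.96725 × 2048/3.04⌋
     = ⌊1325.305⌋ = 1325.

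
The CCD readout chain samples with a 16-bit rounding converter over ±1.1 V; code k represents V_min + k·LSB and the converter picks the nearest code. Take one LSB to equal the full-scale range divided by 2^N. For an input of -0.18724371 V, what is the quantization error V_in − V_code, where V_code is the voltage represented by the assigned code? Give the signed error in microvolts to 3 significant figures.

Span: 1.1 V − (-1.1 V) = 2.2 V. LSB = 2.2 V / 2^16 ≈ 33.57 µV.
(-0.18724371 − (-1.1)) / LSB = 0.91275629 × 65536/2.2 = 27190.1801. Nearest integer: k = 27190.
V_code = V_min + k × range/2^16 = -1.1 + 27190 × 2.2/65536 = -0.18724975586 V.
e = -0.18724371 − (-0.18724975586) = +6.05 µV.

+6.05 µV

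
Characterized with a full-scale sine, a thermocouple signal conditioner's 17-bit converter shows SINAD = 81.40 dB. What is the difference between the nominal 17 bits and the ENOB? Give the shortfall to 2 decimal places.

N_eff = (81.40 − 1.76)/6.02 = 13.2292 bits.
Shortfall = 17 − 13.2292 = 3.7708 bits.

3.77 bits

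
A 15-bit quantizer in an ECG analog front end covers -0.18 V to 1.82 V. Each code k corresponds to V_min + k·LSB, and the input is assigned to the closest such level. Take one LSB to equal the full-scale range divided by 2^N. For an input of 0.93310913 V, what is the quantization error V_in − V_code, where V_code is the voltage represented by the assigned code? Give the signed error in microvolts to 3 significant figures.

+11.0 µV

Span: 1.82 V − (-0.18 V) = 2 V. LSB = 2 V / 2^15 ≈ 61.04 µV.
(V_in − V_min)/LSB = (0.93310913 − (-0.18)) × 32768/2 = 18237.1800 → nearest code k = 18237.
Reconstructed level: -0.18 + 18237 × 2/32768 V = 0.93309814453 V.
Error = V_in − V_code = 0.93310913 − (0.93309814453) = +11.0 µV.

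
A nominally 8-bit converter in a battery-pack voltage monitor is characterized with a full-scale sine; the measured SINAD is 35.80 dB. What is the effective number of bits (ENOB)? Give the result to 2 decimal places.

ENOB = (SINAD − 1.76) / 6.02 = (35.80 − 1.76) / 6.02 = 34.04 / 6.02 = 5.6545.

5.65 bits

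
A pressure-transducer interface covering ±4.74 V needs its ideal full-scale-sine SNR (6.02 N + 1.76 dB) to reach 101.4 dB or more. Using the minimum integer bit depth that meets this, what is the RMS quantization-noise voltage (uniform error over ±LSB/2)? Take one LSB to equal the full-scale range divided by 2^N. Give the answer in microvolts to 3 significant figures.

20.9 µV

Full-scale range = 4.74 V − (-4.74 V) = 9.48 V.
Required N = ⌈(101.4 − 1.76)/6.02⌉ = ⌈16.551⌉ = 17.
One LSB is 9.48 V / 131072 = 72.327 µV.
σ_q = LSB/√12 = 72.327 µV/3.4641 = 20.9 µV.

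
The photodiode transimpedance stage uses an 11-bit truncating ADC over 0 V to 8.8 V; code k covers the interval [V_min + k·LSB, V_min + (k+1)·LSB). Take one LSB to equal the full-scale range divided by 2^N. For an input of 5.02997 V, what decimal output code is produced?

Full-scale range = 8.8 V. LSB = 8.8 V / 2^11 ≈ 4.297 mV.
code = ⌊(V_in − V_min)/LSB⌋ = ⌊(V_in − V_min) × 2^11 / range⌋
     = ⌊(5.02997 − (0)) × 2048 / 8.8⌋ = ⌊5.02997 × 2048/8.8⌋
     = ⌊1170.611⌋ = 1170.

1170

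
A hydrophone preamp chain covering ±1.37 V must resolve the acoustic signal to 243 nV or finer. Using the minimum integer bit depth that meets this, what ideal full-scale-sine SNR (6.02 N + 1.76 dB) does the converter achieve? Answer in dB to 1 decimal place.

The full-scale span is 1.37 − (-1.37) = 2.74 V.
Levels needed ≥ 2.74/243 nV = 1.128e7. 2^24 = 16777216 suffices, so N_min = 24.
Ideal SNR at N = 24: 6.02·24 + 1.76 = 146.2 dB.

146.2 dB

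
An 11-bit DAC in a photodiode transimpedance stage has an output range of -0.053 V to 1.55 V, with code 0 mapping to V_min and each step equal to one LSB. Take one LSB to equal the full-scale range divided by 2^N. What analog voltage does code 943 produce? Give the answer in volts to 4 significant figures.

0.6851 V

Span: 1.55 V − (-0.053 V) = 1.603 V. LSB = 1.603 V / 2^11.
V_out = -0.053 + 943 × (1.603/2048) V
      = -0.053 + 0.738100 = 0.685100 V.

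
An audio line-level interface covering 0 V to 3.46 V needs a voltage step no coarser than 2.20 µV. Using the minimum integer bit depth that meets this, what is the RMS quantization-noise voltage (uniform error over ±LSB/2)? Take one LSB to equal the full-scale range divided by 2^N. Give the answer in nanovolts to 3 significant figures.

V_FS = 3.46 V.
Need 2^N ≥ 3.46 V / 2.20 µV = 1.573e6 → N_min = 21.
LSB = 3.46 V / 2^21 = 1.6499 µV.
V_rms = LSB/√12 = 476 nV.

476 nV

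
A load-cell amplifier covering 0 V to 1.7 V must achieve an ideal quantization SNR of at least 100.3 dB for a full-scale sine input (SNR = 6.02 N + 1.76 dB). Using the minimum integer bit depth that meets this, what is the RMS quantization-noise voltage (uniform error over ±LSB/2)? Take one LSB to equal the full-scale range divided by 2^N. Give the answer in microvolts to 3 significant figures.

V_FS = 1.7 V.
Required N = ⌈(100.3 − 1.76)/6.02⌉ = ⌈16.369⌉ = 17.
LSB = 1.7 V / 2^17 = 12.970 µV.
σ_q = LSB/√12 = 12.970 µV/3.4641 = 3.74 µV.

3.74 µV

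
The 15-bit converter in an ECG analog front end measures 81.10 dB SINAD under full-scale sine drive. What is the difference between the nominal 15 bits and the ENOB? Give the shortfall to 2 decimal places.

ENOB = (SINAD − 1.76)/6.02 = (81.10 − 1.76)/6.02 = 13.1794 bits.
15 − 13.1794 = 1.82 bits below nominal.

1.82 bits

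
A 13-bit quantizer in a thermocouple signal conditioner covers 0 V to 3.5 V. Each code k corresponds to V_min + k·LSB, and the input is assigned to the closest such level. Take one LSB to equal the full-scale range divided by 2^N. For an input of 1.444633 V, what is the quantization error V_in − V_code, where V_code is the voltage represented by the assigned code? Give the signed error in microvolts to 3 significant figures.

V_FS = 3.5 V. LSB = 3.5 V / 2^13 ≈ 427.2 µV.
(V_in − V_min)/LSB = (1.444633 − (0)) × 8192/3.5 = 3381.2667 → nearest code k = 3381.
Reconstructed level: 0 + 3381 × 3.5/8192 V = 1.444519043 V.
Error = V_in − V_code = 1.444633 − (1.444519043) = +114 µV.

+114 µV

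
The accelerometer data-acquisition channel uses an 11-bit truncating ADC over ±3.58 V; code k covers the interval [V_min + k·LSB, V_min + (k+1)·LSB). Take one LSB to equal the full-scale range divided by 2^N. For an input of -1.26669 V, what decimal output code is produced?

Span: 3.58 V − (-3.58 V) = 7.16 V. LSB = 7.16 V / 2^11 ≈ 3.496 mV.
code = ⌊(V_in − V_min)/LSB⌋ = ⌊(V_in − V_min) × 2^11 / range⌋
     = ⌊(-1.26669 − (-3.58)) × 2048 / 7.16⌋ = ⌊2.31331 × 2048/7.16⌋
     = ⌊661.684⌋ = 661.

661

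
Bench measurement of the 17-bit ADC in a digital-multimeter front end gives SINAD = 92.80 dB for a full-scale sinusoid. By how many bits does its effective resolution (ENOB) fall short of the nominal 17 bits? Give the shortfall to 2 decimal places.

Effective bits = (92.80 − 1.76)/6.02 = 15.1229.
Lost resolution: 17 − 15.1229 = 1.8771 bits.

1.88 bits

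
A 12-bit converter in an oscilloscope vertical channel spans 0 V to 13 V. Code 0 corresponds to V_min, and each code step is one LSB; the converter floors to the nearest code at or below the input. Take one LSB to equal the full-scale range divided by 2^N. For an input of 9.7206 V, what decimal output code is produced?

Full-scale range = 13 V. LSB = 13 V / 2^12 ≈ 3.174 mV.
V_in − V_min = 9.7206 − (0) = 9.7206 V.
Divide by LSB: 9.7206 × 4096/13 = 3062.7367.
Truncating gives code 3062.

3062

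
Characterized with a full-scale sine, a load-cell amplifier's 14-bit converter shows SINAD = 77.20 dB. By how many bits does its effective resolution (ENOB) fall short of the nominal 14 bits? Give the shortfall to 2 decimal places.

1.47 bits

N_eff = (77.20 − 1.76)/6.02 = 12.5316 bits.
14 − 12.5316 = 1.47 bits below nominal.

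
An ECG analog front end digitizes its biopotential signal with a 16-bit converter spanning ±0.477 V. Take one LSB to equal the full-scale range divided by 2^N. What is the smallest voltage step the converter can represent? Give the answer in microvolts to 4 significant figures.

14.56 µV

Span: 0.477 V − (-0.477 V) = 0.954 V.
2^16 = 65536 levels.
Step size = 0.954/65536 V = 14.56 µV.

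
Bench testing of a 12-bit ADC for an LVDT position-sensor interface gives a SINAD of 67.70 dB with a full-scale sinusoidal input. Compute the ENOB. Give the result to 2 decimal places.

10.95 bits

ENOB = (SINAD − 1.76) / 6.02 = (67.70 − 1.76) / 6.02 = 65.94 / 6.02 = 10.9535.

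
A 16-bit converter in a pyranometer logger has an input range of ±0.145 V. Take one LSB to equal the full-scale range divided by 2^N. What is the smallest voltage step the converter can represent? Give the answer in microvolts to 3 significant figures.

4.43 µV

Full-scale range = 0.145 V − (-0.145 V) = 0.29 V.
Number of codes = 2^16 = 65536.
Step size = 0.29/65536 V = 4.43 µV.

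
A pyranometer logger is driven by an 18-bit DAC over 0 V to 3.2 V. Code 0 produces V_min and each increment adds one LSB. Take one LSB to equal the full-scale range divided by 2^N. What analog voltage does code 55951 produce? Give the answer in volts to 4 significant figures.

Full-scale range = 3.2 V. LSB = 3.2 V / 2^18.
V_out = 0 + 55951 × (3.2/262144) V
      = 0 + 0.682996 = 0.682996 V.

0.6830 V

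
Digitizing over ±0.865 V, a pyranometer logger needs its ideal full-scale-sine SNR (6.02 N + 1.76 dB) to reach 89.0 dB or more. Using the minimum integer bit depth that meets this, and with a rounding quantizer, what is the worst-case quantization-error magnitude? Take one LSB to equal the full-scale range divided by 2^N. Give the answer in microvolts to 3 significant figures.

The full-scale span is 0.865 − (-0.865) = 1.73 V.
Solving 6.02 N ≥ 89.0 − 1.76: N ≥ 14.492. Round up → N = 15.
LSB = 1.73 V / 2^15 = 52.795 µV.
Max error for round-to-nearest is LSB/2 = 26.4 µV.

26.4 µV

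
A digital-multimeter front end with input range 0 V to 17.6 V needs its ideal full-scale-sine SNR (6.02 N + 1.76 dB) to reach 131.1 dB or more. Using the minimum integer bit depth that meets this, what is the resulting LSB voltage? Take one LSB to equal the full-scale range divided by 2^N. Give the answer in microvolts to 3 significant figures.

4.20 µV

V_FS = 17.6 V.
Solving 6.02 N ≥ 131.1 − 1.76: N ≥ 21.485. Round up → N = 22.
Step size = 17.6/4194304 V = 4.20 µV.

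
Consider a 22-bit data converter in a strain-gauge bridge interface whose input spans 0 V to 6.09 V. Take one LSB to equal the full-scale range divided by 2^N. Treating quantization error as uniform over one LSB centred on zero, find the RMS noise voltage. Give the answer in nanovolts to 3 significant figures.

Range is 6.09 V.
LSB = 6.09 V / 2^22 = 1.4520 µV.
For a uniform distribution on [−LSB/2, +LSB/2], V_rms = LSB/√12 = 1.4520 µV/3.4641 = 419 nV.

419 nV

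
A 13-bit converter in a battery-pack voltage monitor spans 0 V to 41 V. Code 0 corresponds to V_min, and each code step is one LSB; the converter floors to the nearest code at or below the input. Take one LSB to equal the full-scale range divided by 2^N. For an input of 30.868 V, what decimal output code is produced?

6167

Span = 41 V. LSB = 41 V / 2^13 ≈ 5.005 mV.
V_in − V_min = 30.868 − (0) = 30.868 V.
Divide by LSB: 30.868 × 8192/41 = 6167.5770.
Truncating gives code 6167.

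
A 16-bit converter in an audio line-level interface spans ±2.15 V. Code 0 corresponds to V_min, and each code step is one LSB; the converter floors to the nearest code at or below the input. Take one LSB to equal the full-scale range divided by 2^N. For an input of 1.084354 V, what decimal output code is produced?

Range = 2.15 − (-2.15) = 4.3 V. LSB = 4.3 V / 2^16 ≈ 65.61 µV.
V_in − V_min = 1.084354 − (-2.15) = 3.234354 V.
Divide by LSB: 3.234354 × 65536/4.3 = 49294.5637.
Truncating gives code 49294.

49294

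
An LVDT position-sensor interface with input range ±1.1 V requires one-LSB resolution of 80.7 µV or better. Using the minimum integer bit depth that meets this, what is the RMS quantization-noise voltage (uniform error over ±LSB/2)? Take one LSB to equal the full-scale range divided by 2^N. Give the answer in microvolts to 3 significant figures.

Full-scale range = 1.1 V − (-1.1 V) = 2.2 V.
Levels needed ≥ 2.2/80.7 µV = 27260. 2^15 = 32768 suffices, so N_min = 15.
LSB = 2.2 V ÷ 2^15 = 2.2/32768 V = 67.139 µV.
σ_q = LSB/√12 = 67.139 µV/3.4641 = 19.4 µV.

19.4 µV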